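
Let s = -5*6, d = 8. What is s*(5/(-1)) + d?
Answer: 158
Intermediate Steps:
s = -30
s*(5/(-1)) + d = -150/(-1) + 8 = -150*(-1) + 8 = -30*(-5) + 8 = 150 + 8 = 158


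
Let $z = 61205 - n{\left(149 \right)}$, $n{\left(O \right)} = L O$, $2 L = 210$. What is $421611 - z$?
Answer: $376051$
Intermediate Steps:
$L = 105$ ($L = \frac{1}{2} \cdot 210 = 105$)
$n{\left(O \right)} = 105 O$
$z = 45560$ ($z = 61205 - 105 \cdot 149 = 61205 - 15645 = 45560$)
$421611 - z = 421611 - 45560 = 376051$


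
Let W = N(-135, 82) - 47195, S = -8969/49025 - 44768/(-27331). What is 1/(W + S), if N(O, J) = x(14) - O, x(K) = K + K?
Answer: -1339902275/63016334178339 ≈ -2.1263e-5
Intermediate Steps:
x(K) = 2*K
N(O, J) = 28 - O (N(O, J) = 2*14 - O = 28 - O)
S = 1949619461/1339902275 (S = -8969*1/49025 - 44768*(-1/27331) = -8969/49025 + 44768/27331 = 1949619461/1339902275 ≈ 1.4550)
W = -47032 (W = (28 - 1*(-135)) - 47195 = (28 + 135) - 47195 = 163 - 47195 = -47032)
1/(W + S) = 1/(-47032 + 1949619461/1339902275) = 1/(-63016334178339/1339902275) = -1339902275/63016334178339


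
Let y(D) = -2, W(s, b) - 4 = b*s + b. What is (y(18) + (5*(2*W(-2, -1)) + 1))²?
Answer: 2401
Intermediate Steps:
W(s, b) = 4 + b + b*s (W(s, b) = 4 + (b*s + b) = 4 + (b + b*s) = 4 + b + b*s)
(y(18) + (5*(2*W(-2, -1)) + 1))² = (-2 + (5*(2*(4 - 1 - 1*(-2))) + 1))² = (-2 + (5*(2*(4 - 1 + 2)) + 1))² = (-2 + (5*(2*5) + 1))² = (-2 + (5*10 + 1))² = (-2 + (50 + 1))² = (-2 + 51)² = 49² = 2401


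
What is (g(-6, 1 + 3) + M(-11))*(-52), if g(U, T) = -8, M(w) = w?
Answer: 988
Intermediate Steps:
(g(-6, 1 + 3) + M(-11))*(-52) = (-8 - 11)*(-52) = -19*(-52) = 988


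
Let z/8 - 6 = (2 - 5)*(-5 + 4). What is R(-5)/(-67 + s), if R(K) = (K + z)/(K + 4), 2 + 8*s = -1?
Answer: 536/539 ≈ 0.99443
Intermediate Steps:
s = -3/8 (s = -1/4 + (1/8)*(-1) = -1/4 - 1/8 = -3/8 ≈ -0.37500)
z = 72 (z = 48 + 8*((2 - 5)*(-5 + 4)) = 48 + 8*(-3*(-1)) = 48 + 8*3 = 48 + 24 = 72)
R(K) = (72 + K)/(4 + K) (R(K) = (K + 72)/(K + 4) = (72 + K)/(4 + K))
R(-5)/(-67 + s) = ((72 - 5)/(4 - 5))/(-67 - 3/8) = (67/(-1))/(-539/8) = -1*67*(-8/539) = -67*(-8/539) = 536/539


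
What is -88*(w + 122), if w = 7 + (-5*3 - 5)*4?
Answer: -4312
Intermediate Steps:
w = -73 (w = 7 + (-15 - 5)*4 = 7 - 20*4 = 7 - 80 = -73)
-88*(w + 122) = -88*(-73 + 122) = -88*49 = -4312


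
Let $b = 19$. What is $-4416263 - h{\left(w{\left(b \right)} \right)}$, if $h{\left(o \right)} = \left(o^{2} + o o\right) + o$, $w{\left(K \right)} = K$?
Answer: $-4417004$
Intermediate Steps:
$h{\left(o \right)} = o + 2 o^{2}$ ($h{\left(o \right)} = \left(o^{2} + o^{2}\right) + o = 2 o^{2} + o = o + 2 o^{2}$)
$-4416263 - h{\left(w{\left(b \right)} \right)} = -4416263 - 19 \left(1 + 2 \cdot 19\right) = -4416263 - 19 \left(1 + 38\right) = -4416263 - 19 \cdot 39 = -4416263 - 741 = -4417004$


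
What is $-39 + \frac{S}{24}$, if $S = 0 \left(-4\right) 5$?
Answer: $-39$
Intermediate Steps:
$S = 0$ ($S = 0 \cdot 5 = 0$)
$-39 + \frac{S}{24} = -39 + \frac{1}{24} \cdot 0 = -39 + 0 = -39$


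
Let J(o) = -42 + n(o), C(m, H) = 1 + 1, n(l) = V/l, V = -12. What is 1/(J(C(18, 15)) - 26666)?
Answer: -1/26714 ≈ -3.7434e-5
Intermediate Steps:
n(l) = -12/l
C(m, H) = 2
J(o) = -42 - 12/o
1/(J(C(18, 15)) - 26666) = 1/((-42 - 12/2) - 26666) = 1/((-42 - 12*½) - 26666) = 1/((-42 - 6) - 26666) = 1/(-48 - 26666) = 1/(-26714) = -1/26714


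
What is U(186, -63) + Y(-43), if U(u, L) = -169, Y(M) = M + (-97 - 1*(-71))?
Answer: -238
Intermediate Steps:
Y(M) = -26 + M (Y(M) = M + (-97 + 71) = M - 26 = -26 + M)
U(186, -63) + Y(-43) = -169 + (-26 - 43) = -169 - 69 = -238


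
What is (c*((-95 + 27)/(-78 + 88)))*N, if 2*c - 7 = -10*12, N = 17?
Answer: 32657/5 ≈ 6531.4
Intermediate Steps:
c = -113/2 (c = 7/2 + (-10*12)/2 = 7/2 + (½)*(-120) = 7/2 - 60 = -113/2 ≈ -56.500)
(c*((-95 + 27)/(-78 + 88)))*N = -113*(-95 + 27)/(2*(-78 + 88))*17 = -(-3842)/10*17 = -113/2*(-34/5)*17 = (1921/5)*17 = 32657/5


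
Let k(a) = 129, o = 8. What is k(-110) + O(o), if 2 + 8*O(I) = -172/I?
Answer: 2017/16 ≈ 126.06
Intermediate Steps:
O(I) = -1/4 - 43/(2*I) (O(I) = -1/4 + (-172/I)/8 = -1/4 - 43/(2*I))
k(-110) + O(o) = 129 + (1/4)*(-86 - 1*8)/8 = 129 + (1/4)*(1/8)*(-86 - 8) = 129 + (1/4)*(1/8)*(-94) = 129 - 47/16 = 2017/16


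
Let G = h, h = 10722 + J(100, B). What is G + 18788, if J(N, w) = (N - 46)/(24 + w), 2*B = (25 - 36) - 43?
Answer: 29492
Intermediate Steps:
B = -27 (B = ((25 - 36) - 43)/2 = (-11 - 43)/2 = (½)*(-54) = -27)
J(N, w) = (-46 + N)/(24 + w)
h = 10704 (h = 10722 + (-46 + 100)/(24 - 27) = 10722 + 54/(-3) = 10722 - ⅓*54 = 10722 - 18 = 10704)
G = 10704
G + 18788 = 10704 + 18788 = 29492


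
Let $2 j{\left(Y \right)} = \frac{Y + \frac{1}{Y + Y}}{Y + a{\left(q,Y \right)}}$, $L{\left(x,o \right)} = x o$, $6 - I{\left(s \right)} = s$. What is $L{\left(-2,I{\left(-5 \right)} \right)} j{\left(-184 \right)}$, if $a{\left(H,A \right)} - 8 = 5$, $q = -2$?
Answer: $- \frac{248281}{20976} \approx -11.836$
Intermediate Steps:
$I{\left(s \right)} = 6 - s$
$a{\left(H,A \right)} = 13$ ($a{\left(H,A \right)} = 8 + 5 = 13$)
$L{\left(x,o \right)} = o x$
$j{\left(Y \right)} = \frac{Y + \frac{1}{2 Y}}{2 \left(13 + Y\right)}$ ($j{\left(Y \right)} = \frac{\left(Y + \frac{1}{Y + Y}\right) \frac{1}{Y + 13}}{2} = \frac{\left(Y + \frac{1}{2 Y}\right) \frac{1}{13 + Y}}{2} = \frac{\frac{1}{13 + Y} \left(Y + \frac{1}{2 Y}\right)}{2} = \frac{Y + \frac{1}{2 Y}}{2 \left(13 + Y\right)}$)
$L{\left(-2,I{\left(-5 \right)} \right)} j{\left(-184 \right)} = \left(6 - -5\right) \left(-2\right) \frac{1 + 2 \left(-184\right)^{2}}{4 \left(-184\right) \left(13 - 184\right)} = \left(6 + 5\right) \left(-2\right) \frac{1}{4} \left(- \frac{1}{184}\right) \frac{1}{-171} \left(1 + 2 \cdot 33856\right) = 11 \left(-2\right) \frac{1}{4} \left(- \frac{1}{184}\right) \left(- \frac{1}{171}\right) \left(1 + 67712\right) = - 22 \cdot \frac{1}{4} \left(- \frac{1}{184}\right) \left(- \frac{1}{171}\right) 67713 = \left(-22\right) \frac{22571}{41952} = - \frac{248281}{20976}$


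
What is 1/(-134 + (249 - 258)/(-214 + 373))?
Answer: -53/7105 ≈ -0.0074595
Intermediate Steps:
1/(-134 + (249 - 258)/(-214 + 373)) = 1/(-134 - 9/159) = 1/(-134 - 9*1/159) = 1/(-134 - 3/53) = 1/(-7105/53) = -53/7105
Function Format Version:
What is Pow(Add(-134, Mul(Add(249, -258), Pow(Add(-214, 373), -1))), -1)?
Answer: Rational(-53, 7105) ≈ -0.0074595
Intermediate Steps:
Pow(Add(-134, Mul(Add(249, -258), Pow(Add(-214, 373), -1))), -1) = Pow(Add(-134, Mul(-9, Pow(159, -1))), -1) = Pow(Add(-134, Mul(-9, Rational(1, 159))), -1) = Pow(Add(-134, Rational(-3, 53)), -1) = Pow(Rational(-7105, 53), -1) = Rational(-53, 7105)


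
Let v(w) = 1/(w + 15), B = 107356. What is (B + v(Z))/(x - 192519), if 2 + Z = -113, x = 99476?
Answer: -10735599/9304300 ≈ -1.1538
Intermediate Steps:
Z = -115 (Z = -2 - 113 = -115)
v(w) = 1/(15 + w)
(B + v(Z))/(x - 192519) = (107356 + 1/(15 - 115))/(99476 - 192519) = (107356 + 1/(-100))/(-93043) = (107356 - 1/100)*(-1/93043) = (10735599/100)*(-1/93043) = -10735599/9304300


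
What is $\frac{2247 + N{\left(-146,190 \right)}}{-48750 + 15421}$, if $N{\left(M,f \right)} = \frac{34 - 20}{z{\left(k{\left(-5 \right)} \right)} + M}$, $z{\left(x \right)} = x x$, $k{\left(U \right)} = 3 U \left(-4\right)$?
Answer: $- \frac{3880576}{57559183} \approx -0.067419$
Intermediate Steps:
$k{\left(U \right)} = - 12 U$
$z{\left(x \right)} = x^{2}$
$N{\left(M,f \right)} = \frac{14}{3600 + M}$ ($N{\left(M,f \right)} = \frac{34 - 20}{\left(\left(-12\right) \left(-5\right)\right)^{2} + M} = \frac{14}{60^{2} + M} = \frac{14}{3600 + M}$)
$\frac{2247 + N{\left(-146,190 \right)}}{-48750 + 15421} = \frac{2247 + \frac{14}{3600 - 146}}{-48750 + 15421} = \frac{2247 + \frac{14}{3454}}{-33329} = \left(2247 + 14 \cdot \frac{1}{3454}\right) \left(- \frac{1}{33329}\right) = \left(2247 + \frac{7}{1727}\right) \left(- \frac{1}{33329}\right) = \frac{3880576}{1727} \left(- \frac{1}{33329}\right) = - \frac{3880576}{57559183}$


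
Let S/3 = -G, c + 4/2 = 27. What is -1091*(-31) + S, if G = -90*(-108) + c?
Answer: 4586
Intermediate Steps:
c = 25 (c = -2 + 27 = 25)
G = 9745 (G = -90*(-108) + 25 = 9720 + 25 = 9745)
S = -29235 (S = 3*(-1*9745) = 3*(-9745) = -29235)
-1091*(-31) + S = -1091*(-31) - 29235 = 33821 - 29235 = 4586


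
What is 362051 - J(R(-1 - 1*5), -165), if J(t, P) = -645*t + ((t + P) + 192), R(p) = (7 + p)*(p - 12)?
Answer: 350432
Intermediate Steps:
R(p) = (-12 + p)*(7 + p) (R(p) = (7 + p)*(-12 + p) = (-12 + p)*(7 + p))
J(t, P) = 192 + P - 644*t (J(t, P) = -645*t + ((P + t) + 192) = -645*t + (192 + P + t) = 192 + P - 644*t)
362051 - J(R(-1 - 1*5), -165) = 362051 - (192 - 165 - 644*(-84 + (-1 - 1*5)² - 5*(-1 - 1*5))) = 362051 - (192 - 165 - 644*(-84 + (-1 - 5)² - 5*(-1 - 5))) = 362051 - (192 - 165 - 644*(-84 + (-6)² - 5*(-6))) = 362051 - (192 - 165 - 644*(-84 + 36 + 30)) = 362051 - (192 - 165 - 644*(-18)) = 362051 - (192 - 165 + 11592) = 362051 - 1*11619 = 362051 - 11619 = 350432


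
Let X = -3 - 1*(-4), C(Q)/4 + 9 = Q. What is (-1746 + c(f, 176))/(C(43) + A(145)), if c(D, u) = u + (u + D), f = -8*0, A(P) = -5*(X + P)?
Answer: 697/297 ≈ 2.3468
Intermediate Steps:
C(Q) = -36 + 4*Q
X = 1 (X = -3 + 4 = 1)
A(P) = -5 - 5*P (A(P) = -5*(1 + P) = -5 - 5*P)
f = 0
c(D, u) = D + 2*u (c(D, u) = u + (D + u) = D + 2*u)
(-1746 + c(f, 176))/(C(43) + A(145)) = (-1746 + (0 + 2*176))/((-36 + 4*43) + (-5 - 5*145)) = (-1746 + (0 + 352))/((-36 + 172) + (-5 - 725)) = (-1746 + 352)/(136 - 730) = -1394/(-594) = -1394*(-1/594) = 697/297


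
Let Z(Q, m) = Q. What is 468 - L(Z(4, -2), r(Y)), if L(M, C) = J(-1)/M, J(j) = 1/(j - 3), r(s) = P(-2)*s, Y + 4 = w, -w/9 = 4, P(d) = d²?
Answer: 7489/16 ≈ 468.06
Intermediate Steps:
w = -36 (w = -9*4 = -36)
Y = -40 (Y = -4 - 36 = -40)
r(s) = 4*s (r(s) = (-2)²*s = 4*s)
J(j) = 1/(-3 + j)
L(M, C) = -1/(4*M) (L(M, C) = 1/((-3 - 1)*M) = 1/((-4)*M) = -1/(4*M))
468 - L(Z(4, -2), r(Y)) = 468 - (-1)/(4*4) = 468 - 1*(-1/16) = 468 + 1/16 = 7489/16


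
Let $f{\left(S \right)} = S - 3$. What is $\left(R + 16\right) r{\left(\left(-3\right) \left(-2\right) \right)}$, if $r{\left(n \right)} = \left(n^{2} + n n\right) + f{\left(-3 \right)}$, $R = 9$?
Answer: $1650$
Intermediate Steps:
$f{\left(S \right)} = -3 + S$ ($f{\left(S \right)} = S - 3 = -3 + S$)
$r{\left(n \right)} = -6 + 2 n^{2}$ ($r{\left(n \right)} = \left(n^{2} + n n\right) - 6 = \left(n^{2} + n^{2}\right) - 6 = 2 n^{2} - 6 = -6 + 2 n^{2}$)
$\left(R + 16\right) r{\left(\left(-3\right) \left(-2\right) \right)} = \left(9 + 16\right) \left(-6 + 2 \left(\left(-3\right) \left(-2\right)\right)^{2}\right) = 25 \left(-6 + 2 \cdot 6^{2}\right) = 25 \left(-6 + 2 \cdot 36\right) = 25 \left(-6 + 72\right) = 25 \cdot 66 = 1650$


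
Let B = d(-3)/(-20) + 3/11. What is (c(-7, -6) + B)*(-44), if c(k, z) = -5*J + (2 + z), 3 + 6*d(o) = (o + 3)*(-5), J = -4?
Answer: -7171/10 ≈ -717.10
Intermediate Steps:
d(o) = -3 - 5*o/6 (d(o) = -½ + ((o + 3)*(-5))/6 = -½ + ((3 + o)*(-5))/6 = -½ + (-15 - 5*o)/6 = -½ + (-5/2 - 5*o/6) = -3 - 5*o/6)
c(k, z) = 22 + z (c(k, z) = -5*(-4) + (2 + z) = 20 + (2 + z) = 22 + z)
B = 131/440 (B = (-3 - ⅚*(-3))/(-20) + 3/11 = (-3 + 5/2)*(-1/20) + 3*(1/11) = -½*(-1/20) + 3/11 = 1/40 + 3/11 = 131/440 ≈ 0.29773)
(c(-7, -6) + B)*(-44) = ((22 - 6) + 131/440)*(-44) = (16 + 131/440)*(-44) = (7171/440)*(-44) = -7171/10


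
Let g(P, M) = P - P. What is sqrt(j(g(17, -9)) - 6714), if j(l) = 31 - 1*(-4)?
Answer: I*sqrt(6679) ≈ 81.725*I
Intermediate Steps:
g(P, M) = 0
j(l) = 35 (j(l) = 31 + 4 = 35)
sqrt(j(g(17, -9)) - 6714) = sqrt(35 - 6714) = sqrt(-6679) = I*sqrt(6679)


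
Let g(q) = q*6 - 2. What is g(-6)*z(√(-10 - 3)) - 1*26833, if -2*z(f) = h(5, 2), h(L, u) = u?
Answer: -26795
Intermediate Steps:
z(f) = -1 (z(f) = -½*2 = -1)
g(q) = -2 + 6*q (g(q) = 6*q - 2 = -2 + 6*q)
g(-6)*z(√(-10 - 3)) - 1*26833 = (-2 + 6*(-6))*(-1) - 1*26833 = (-2 - 36)*(-1) - 26833 = -38*(-1) - 26833 = 38 - 26833 = -26795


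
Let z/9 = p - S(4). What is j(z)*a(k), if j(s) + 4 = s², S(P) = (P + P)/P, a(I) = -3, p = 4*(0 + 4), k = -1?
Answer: -47616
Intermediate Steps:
p = 16 (p = 4*4 = 16)
S(P) = 2 (S(P) = (2*P)/P = 2)
z = 126 (z = 9*(16 - 1*2) = 9*(16 - 2) = 9*14 = 126)
j(s) = -4 + s²
j(z)*a(k) = (-4 + 126²)*(-3) = (-4 + 15876)*(-3) = 15872*(-3) = -47616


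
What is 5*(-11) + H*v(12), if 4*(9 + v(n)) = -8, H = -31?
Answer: 286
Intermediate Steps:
v(n) = -11 (v(n) = -9 + (¼)*(-8) = -9 - 2 = -11)
5*(-11) + H*v(12) = 5*(-11) - 31*(-11) = -55 + 341 = 286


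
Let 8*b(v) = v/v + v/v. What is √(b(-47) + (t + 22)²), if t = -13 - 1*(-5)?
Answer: √785/2 ≈ 14.009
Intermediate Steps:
b(v) = ¼ (b(v) = (v/v + v/v)/8 = (1 + 1)/8 = (⅛)*2 = ¼)
t = -8 (t = -13 + 5 = -8)
√(b(-47) + (t + 22)²) = √(¼ + (-8 + 22)²) = √(¼ + 14²) = √(¼ + 196) = √(785/4) = √785/2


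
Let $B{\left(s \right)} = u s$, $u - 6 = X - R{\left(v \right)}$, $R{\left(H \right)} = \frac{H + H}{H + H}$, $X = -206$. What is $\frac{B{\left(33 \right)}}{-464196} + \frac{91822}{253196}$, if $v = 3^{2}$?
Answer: $\frac{3691904515}{9794380868} \approx 0.37694$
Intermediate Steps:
$v = 9$
$R{\left(H \right)} = 1$ ($R{\left(H \right)} = \frac{2 H}{2 H} = 2 H \frac{1}{2 H} = 1$)
$u = -201$ ($u = 6 - 207 = -201$)
$B{\left(s \right)} = - 201 s$
$\frac{B{\left(33 \right)}}{-464196} + \frac{91822}{253196} = \frac{\left(-201\right) 33}{-464196} + \frac{91822}{253196} = \left(-6633\right) \left(- \frac{1}{464196}\right) + 91822 \cdot \frac{1}{253196} = \frac{2211}{154732} + \frac{45911}{126598} = \frac{3691904515}{9794380868}$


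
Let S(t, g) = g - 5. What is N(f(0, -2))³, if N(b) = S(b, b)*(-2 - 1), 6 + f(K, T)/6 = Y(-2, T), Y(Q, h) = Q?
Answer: 4019679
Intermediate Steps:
S(t, g) = -5 + g
f(K, T) = -48 (f(K, T) = -36 + 6*(-2) = -36 - 12 = -48)
N(b) = 15 - 3*b (N(b) = (-5 + b)*(-2 - 1) = (-5 + b)*(-3) = 15 - 3*b)
N(f(0, -2))³ = (15 - 3*(-48))³ = (15 + 144)³ = 159³ = 4019679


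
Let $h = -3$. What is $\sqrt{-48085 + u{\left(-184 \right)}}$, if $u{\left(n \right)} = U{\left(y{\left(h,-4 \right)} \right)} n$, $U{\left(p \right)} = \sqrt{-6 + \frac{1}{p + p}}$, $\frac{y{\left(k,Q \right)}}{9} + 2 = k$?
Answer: $\frac{\sqrt{-10819125 - 1380 i \sqrt{5410}}}{15} \approx 1.0286 - 219.29 i$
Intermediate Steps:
$y{\left(k,Q \right)} = -18 + 9 k$
$U{\left(p \right)} = \sqrt{-6 + \frac{1}{2 p}}$
$u{\left(n \right)} = \frac{i n \sqrt{5410}}{30}$ ($u{\left(n \right)} = \frac{\sqrt{-24 + \frac{2}{-18 + 9 \left(-3\right)}}}{2} n = \frac{\sqrt{-24 + \frac{2}{-18 - 27}}}{2} n = \frac{\sqrt{-24 + \frac{2}{-45}}}{2} n = \frac{\sqrt{-24 + 2 \left(- \frac{1}{45}\right)}}{2} n = \frac{\sqrt{-24 - \frac{2}{45}}}{2} n = \frac{\sqrt{- \frac{1082}{45}}}{2} n = \frac{\frac{1}{15} i \sqrt{5410}}{2} n = \frac{i \sqrt{5410}}{30} n = \frac{i n \sqrt{5410}}{30}$)
$\sqrt{-48085 + u{\left(-184 \right)}} = \sqrt{-48085 + \frac{1}{30} i \left(-184\right) \sqrt{5410}} = \sqrt{-48085 - \frac{92 i \sqrt{5410}}{15}}$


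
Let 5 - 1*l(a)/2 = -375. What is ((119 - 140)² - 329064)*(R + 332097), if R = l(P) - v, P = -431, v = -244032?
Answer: -189578993847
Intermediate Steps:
l(a) = 760 (l(a) = 10 - 2*(-375) = 10 + 750 = 760)
R = 244792 (R = 760 - 1*(-244032) = 760 + 244032 = 244792)
((119 - 140)² - 329064)*(R + 332097) = ((119 - 140)² - 329064)*(244792 + 332097) = ((-21)² - 329064)*576889 = (441 - 329064)*576889 = -328623*576889 = -189578993847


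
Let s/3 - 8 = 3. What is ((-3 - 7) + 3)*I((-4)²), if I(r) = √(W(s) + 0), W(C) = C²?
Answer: -231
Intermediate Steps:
s = 33 (s = 24 + 3*3 = 24 + 9 = 33)
I(r) = 33 (I(r) = √(33² + 0) = √(1089 + 0) = √1089 = 33)
((-3 - 7) + 3)*I((-4)²) = ((-3 - 7) + 3)*33 = (-10 + 3)*33 = -7*33 = -231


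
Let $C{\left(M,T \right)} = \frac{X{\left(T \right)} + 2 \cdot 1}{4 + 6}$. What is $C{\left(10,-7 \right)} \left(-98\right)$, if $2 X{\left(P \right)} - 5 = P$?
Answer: $- \frac{49}{5} \approx -9.8$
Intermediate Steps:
$X{\left(P \right)} = \frac{5}{2} + \frac{P}{2}$
$C{\left(M,T \right)} = \frac{9}{20} + \frac{T}{20}$ ($C{\left(M,T \right)} = \frac{\left(\frac{5}{2} + \frac{T}{2}\right) + 2 \cdot 1}{4 + 6} = \frac{\left(\frac{5}{2} + \frac{T}{2}\right) + 2}{10} = \left(\frac{9}{2} + \frac{T}{2}\right) \frac{1}{10} = \frac{9}{20} + \frac{T}{20}$)
$C{\left(10,-7 \right)} \left(-98\right) = \left(\frac{9}{20} + \frac{1}{20} \left(-7\right)\right) \left(-98\right) = \left(\frac{9}{20} - \frac{7}{20}\right) \left(-98\right) = \frac{1}{10} \left(-98\right) = - \frac{49}{5}$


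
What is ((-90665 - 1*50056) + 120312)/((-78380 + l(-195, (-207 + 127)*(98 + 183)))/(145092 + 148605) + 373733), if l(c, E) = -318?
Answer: -5994062073/109764182203 ≈ -0.054609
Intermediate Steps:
((-90665 - 1*50056) + 120312)/((-78380 + l(-195, (-207 + 127)*(98 + 183)))/(145092 + 148605) + 373733) = ((-90665 - 1*50056) + 120312)/((-78380 - 318)/(145092 + 148605) + 373733) = ((-90665 - 50056) + 120312)/(-78698/293697 + 373733) = (-140721 + 120312)/(-78698*1/293697 + 373733) = -20409/(-78698/293697 + 373733) = -20409/109764182203/293697 = -20409*293697/109764182203 = -5994062073/109764182203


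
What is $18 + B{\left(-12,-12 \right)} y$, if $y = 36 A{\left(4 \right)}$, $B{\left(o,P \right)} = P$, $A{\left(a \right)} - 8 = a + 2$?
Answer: $-6030$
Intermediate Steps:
$A{\left(a \right)} = 10 + a$ ($A{\left(a \right)} = 8 + \left(a + 2\right) = 8 + \left(2 + a\right) = 10 + a$)
$y = 504$ ($y = 36 \left(10 + 4\right) = 36 \cdot 14 = 504$)
$18 + B{\left(-12,-12 \right)} y = 18 - 6048 = -6030$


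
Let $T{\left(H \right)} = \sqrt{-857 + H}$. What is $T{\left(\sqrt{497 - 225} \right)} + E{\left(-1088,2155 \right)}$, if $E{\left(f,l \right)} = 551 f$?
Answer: $-599488 + i \sqrt{857 - 4 \sqrt{17}} \approx -5.9949 \cdot 10^{5} + 28.992 i$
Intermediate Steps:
$T{\left(\sqrt{497 - 225} \right)} + E{\left(-1088,2155 \right)} = \sqrt{-857 + \sqrt{497 - 225}} + 551 \left(-1088\right) = \sqrt{-857 + \sqrt{272}} - 599488 = \sqrt{-857 + 4 \sqrt{17}} - 599488 = -599488 + \sqrt{-857 + 4 \sqrt{17}}$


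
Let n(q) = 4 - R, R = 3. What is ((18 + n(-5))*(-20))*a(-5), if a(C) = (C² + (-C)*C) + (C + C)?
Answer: 3800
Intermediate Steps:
n(q) = 1 (n(q) = 4 - 1*3 = 4 - 3 = 1)
a(C) = 2*C (a(C) = (C² - C²) + 2*C = 0 + 2*C = 2*C)
((18 + n(-5))*(-20))*a(-5) = ((18 + 1)*(-20))*(2*(-5)) = (19*(-20))*(-10) = -380*(-10) = 3800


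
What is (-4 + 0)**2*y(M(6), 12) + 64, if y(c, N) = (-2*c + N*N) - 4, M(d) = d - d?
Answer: 2304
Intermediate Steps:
M(d) = 0
y(c, N) = -4 + N**2 - 2*c (y(c, N) = (-2*c + N**2) - 4 = (N**2 - 2*c) - 4 = -4 + N**2 - 2*c)
(-4 + 0)**2*y(M(6), 12) + 64 = (-4 + 0)**2*(-4 + 12**2 - 2*0) + 64 = (-4)**2*(-4 + 144 + 0) + 64 = 16*140 + 64 = 2240 + 64 = 2304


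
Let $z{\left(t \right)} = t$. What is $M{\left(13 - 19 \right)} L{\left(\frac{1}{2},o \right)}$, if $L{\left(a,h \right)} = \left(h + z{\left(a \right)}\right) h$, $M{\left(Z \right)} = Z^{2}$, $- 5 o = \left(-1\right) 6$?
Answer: $\frac{1836}{25} \approx 73.44$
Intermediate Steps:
$o = \frac{6}{5}$ ($o = - \frac{\left(-1\right) 6}{5} = \left(- \frac{1}{5}\right) \left(-6\right) = \frac{6}{5} \approx 1.2$)
$L{\left(a,h \right)} = h \left(a + h\right)$ ($L{\left(a,h \right)} = \left(h + a\right) h = \left(a + h\right) h = h \left(a + h\right)$)
$M{\left(13 - 19 \right)} L{\left(\frac{1}{2},o \right)} = \left(13 - 19\right)^{2} \frac{6 \left(\frac{1}{2} + \frac{6}{5}\right)}{5} = \left(-6\right)^{2} \cdot \frac{6}{5} \cdot \frac{17}{10} = 36 \cdot \frac{51}{25} = \frac{1836}{25}$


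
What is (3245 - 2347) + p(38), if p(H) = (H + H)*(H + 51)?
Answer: 7662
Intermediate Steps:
p(H) = 2*H*(51 + H) (p(H) = (2*H)*(51 + H) = 2*H*(51 + H))
(3245 - 2347) + p(38) = (3245 - 2347) + 2*38*(51 + 38) = 898 + 2*38*89 = 898 + 6764 = 7662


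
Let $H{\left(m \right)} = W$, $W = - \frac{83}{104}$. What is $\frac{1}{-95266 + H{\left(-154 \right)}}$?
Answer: $- \frac{104}{9907747} \approx -1.0497 \cdot 10^{-5}$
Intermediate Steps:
$W = - \frac{83}{104}$ ($W = \left(-83\right) \frac{1}{104} = - \frac{83}{104} \approx -0.79808$)
$H{\left(m \right)} = - \frac{83}{104}$
$\frac{1}{-95266 + H{\left(-154 \right)}} = \frac{1}{-95266 - \frac{83}{104}} = \frac{1}{- \frac{9907747}{104}} = - \frac{104}{9907747}$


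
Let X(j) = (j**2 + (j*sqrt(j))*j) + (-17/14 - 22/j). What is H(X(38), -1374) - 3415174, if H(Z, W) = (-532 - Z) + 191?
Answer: -908910617/266 - 1444*sqrt(38) ≈ -3.4259e+6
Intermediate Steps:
X(j) = -17/14 + j**2 + j**(5/2) - 22/j (X(j) = (j**2 + j**(3/2)*j) + (-17*1/14 - 22/j) = (j**2 + j**(5/2)) + (-17/14 - 22/j) = -17/14 + j**2 + j**(5/2) - 22/j)
H(Z, W) = -341 - Z
H(X(38), -1374) - 3415174 = (-341 - (-17/14 + 38**2 + 38**(5/2) - 22/38)) - 3415174 = (-341 - (-17/14 + 1444 + 1444*sqrt(38) - 22*1/38)) - 3415174 = (-341 - (-17/14 + 1444 + 1444*sqrt(38) - 11/19)) - 3415174 = (-341 - (383627/266 + 1444*sqrt(38))) - 3415174 = (-341 + (-383627/266 - 1444*sqrt(38))) - 3415174 = (-474333/266 - 1444*sqrt(38)) - 3415174 = -908910617/266 - 1444*sqrt(38)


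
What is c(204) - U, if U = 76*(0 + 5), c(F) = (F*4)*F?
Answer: 166084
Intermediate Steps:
c(F) = 4*F**2 (c(F) = (4*F)*F = 4*F**2)
U = 380 (U = 76*5 = 380)
c(204) - U = 4*204**2 - 1*380 = 4*41616 - 380 = 166464 - 380 = 166084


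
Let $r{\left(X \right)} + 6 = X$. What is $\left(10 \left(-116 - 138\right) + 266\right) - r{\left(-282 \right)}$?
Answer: $-1986$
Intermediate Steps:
$r{\left(X \right)} = -6 + X$
$\left(10 \left(-116 - 138\right) + 266\right) - r{\left(-282 \right)} = \left(10 \left(-116 - 138\right) + 266\right) - \left(-6 - 282\right) = \left(10 \left(-254\right) + 266\right) - -288 = \left(-2540 + 266\right) + 288 = -2274 + 288 = -1986$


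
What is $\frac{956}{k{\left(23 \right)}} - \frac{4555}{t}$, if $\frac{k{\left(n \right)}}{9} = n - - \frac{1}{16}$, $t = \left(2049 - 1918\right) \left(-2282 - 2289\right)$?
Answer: $\frac{9174387251}{1988618121} \approx 4.6134$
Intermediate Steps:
$t = -598801$ ($t = 131 \left(-4571\right) = -598801$)
$k{\left(n \right)} = \frac{9}{16} + 9 n$ ($k{\left(n \right)} = 9 \left(n - - \frac{1}{16}\right) = 9 \left(n + \frac{1}{16}\right) = 9 \left(\frac{1}{16} + n\right) = \frac{9}{16} + 9 n$)
$\frac{956}{k{\left(23 \right)}} - \frac{4555}{t} = \frac{956}{\frac{9}{16} + 9 \cdot 23} - \frac{4555}{-598801} = \frac{956}{\frac{9}{16} + 207} - - \frac{4555}{598801} = \frac{956}{\frac{3321}{16}} + \frac{4555}{598801} = 956 \cdot \frac{16}{3321} + \frac{4555}{598801} = \frac{15296}{3321} + \frac{4555}{598801} = \frac{9174387251}{1988618121}$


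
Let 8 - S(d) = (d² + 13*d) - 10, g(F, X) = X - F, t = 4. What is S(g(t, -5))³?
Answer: 157464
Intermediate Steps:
S(d) = 18 - d² - 13*d (S(d) = 8 - ((d² + 13*d) - 10) = 8 - (-10 + d² + 13*d) = 8 + (10 - d² - 13*d) = 18 - d² - 13*d)
S(g(t, -5))³ = (18 - (-5 - 1*4)² - 13*(-5 - 1*4))³ = (18 - (-5 - 4)² - 13*(-5 - 4))³ = (18 - 1*(-9)² - 13*(-9))³ = (18 - 1*81 + 117)³ = (18 - 81 + 117)³ = 54³ = 157464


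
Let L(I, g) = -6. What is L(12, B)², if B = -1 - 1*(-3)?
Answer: 36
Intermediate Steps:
B = 2 (B = -1 + 3 = 2)
L(12, B)² = (-6)² = 36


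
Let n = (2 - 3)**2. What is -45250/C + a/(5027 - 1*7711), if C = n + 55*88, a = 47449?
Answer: -351151609/12993244 ≈ -27.026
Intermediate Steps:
n = 1 (n = (-1)**2 = 1)
C = 4841 (C = 1 + 55*88 = 1 + 4840 = 4841)
-45250/C + a/(5027 - 1*7711) = -45250/4841 + 47449/(5027 - 1*7711) = -45250*1/4841 + 47449/(5027 - 7711) = -45250/4841 + 47449/(-2684) = -45250/4841 + 47449*(-1/2684) = -45250/4841 - 47449/2684 = -351151609/12993244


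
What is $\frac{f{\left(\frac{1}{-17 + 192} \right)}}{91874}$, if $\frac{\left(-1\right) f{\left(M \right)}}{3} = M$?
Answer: $- \frac{3}{16077950} \approx -1.8659 \cdot 10^{-7}$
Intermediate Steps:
$f{\left(M \right)} = - 3 M$
$\frac{f{\left(\frac{1}{-17 + 192} \right)}}{91874} = \frac{\left(-3\right) \frac{1}{-17 + 192}}{91874} = - \frac{3}{175} \cdot \frac{1}{91874} = \left(-3\right) \frac{1}{175} \cdot \frac{1}{91874} = \left(- \frac{3}{175}\right) \frac{1}{91874} = - \frac{3}{16077950}$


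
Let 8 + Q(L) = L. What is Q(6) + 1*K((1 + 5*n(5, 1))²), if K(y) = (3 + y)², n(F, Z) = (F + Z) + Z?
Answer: 1687399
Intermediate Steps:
n(F, Z) = F + 2*Z
Q(L) = -8 + L
Q(6) + 1*K((1 + 5*n(5, 1))²) = (-8 + 6) + 1*(3 + (1 + 5*(5 + 2*1))²)² = -2 + 1*(3 + (1 + 5*(5 + 2))²)² = -2 + 1*(3 + (1 + 5*7)²)² = -2 + 1*(3 + (1 + 35)²)² = -2 + 1*(3 + 36²)² = -2 + 1*(3 + 1296)² = -2 + 1*1299² = -2 + 1*1687401 = -2 + 1687401 = 1687399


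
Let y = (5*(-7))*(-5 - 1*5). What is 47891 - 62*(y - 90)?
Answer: 31771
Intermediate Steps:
y = 350 (y = -35*(-5 - 5) = -35*(-10) = 350)
47891 - 62*(y - 90) = 47891 - 62*(350 - 90) = 47891 - 62*260 = 47891 - 1*16120 = 47891 - 16120 = 31771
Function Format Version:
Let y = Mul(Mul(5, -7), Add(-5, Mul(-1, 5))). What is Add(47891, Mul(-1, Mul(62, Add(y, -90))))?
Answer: 31771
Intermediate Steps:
y = 350 (y = Mul(-35, Add(-5, -5)) = Mul(-35, -10) = 350)
Add(47891, Mul(-1, Mul(62, Add(y, -90)))) = Add(47891, Mul(-1, Mul(62, Add(350, -90)))) = Add(47891, Mul(-1, Mul(62, 260))) = Add(47891, Mul(-1, 16120)) = Add(47891, -16120) = 31771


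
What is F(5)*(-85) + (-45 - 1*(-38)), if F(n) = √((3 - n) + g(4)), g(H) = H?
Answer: -7 - 85*√2 ≈ -127.21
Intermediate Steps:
F(n) = √(7 - n) (F(n) = √((3 - n) + 4) = √(7 - n))
F(5)*(-85) + (-45 - 1*(-38)) = √(7 - 1*5)*(-85) + (-45 - 1*(-38)) = √(7 - 5)*(-85) + (-45 + 38) = √2*(-85) - 7 = -85*√2 - 7 = -7 - 85*√2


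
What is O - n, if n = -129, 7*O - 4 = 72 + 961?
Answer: 1940/7 ≈ 277.14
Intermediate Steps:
O = 1037/7 (O = 4/7 + (72 + 961)/7 = 4/7 + (⅐)*1033 = 4/7 + 1033/7 = 1037/7 ≈ 148.14)
O - n = 1037/7 - 1*(-129) = 1037/7 + 129 = 1940/7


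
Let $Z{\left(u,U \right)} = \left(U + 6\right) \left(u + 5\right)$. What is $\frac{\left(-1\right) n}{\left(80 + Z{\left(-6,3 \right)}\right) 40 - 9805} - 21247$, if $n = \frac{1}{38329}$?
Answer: $- \frac{5672130671794}{266961485} \approx -21247.0$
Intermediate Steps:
$Z{\left(u,U \right)} = \left(5 + u\right) \left(6 + U\right)$ ($Z{\left(u,U \right)} = \left(6 + U\right) \left(5 + u\right) = \left(5 + u\right) \left(6 + U\right)$)
$n = \frac{1}{38329} \approx 2.609 \cdot 10^{-5}$
$\frac{\left(-1\right) n}{\left(80 + Z{\left(-6,3 \right)}\right) 40 - 9805} - 21247 = \frac{\left(-1\right) \frac{1}{38329}}{\left(80 + \left(30 + 5 \cdot 3 + 6 \left(-6\right) + 3 \left(-6\right)\right)\right) 40 - 9805} - 21247 = - \frac{1}{38329 \left(\left(80 + \left(30 + 15 - 36 - 18\right)\right) 40 - 9805\right)} - 21247 = - \frac{1}{38329 \left(\left(80 - 9\right) 40 - 9805\right)} - 21247 = - \frac{1}{38329 \left(71 \cdot 40 - 9805\right)} - 21247 = - \frac{1}{38329 \left(2840 - 9805\right)} - 21247 = - \frac{1}{38329 \left(-6965\right)} - 21247 = \left(- \frac{1}{38329}\right) \left(- \frac{1}{6965}\right) - 21247 = \frac{1}{266961485} - 21247 = - \frac{5672130671794}{266961485}$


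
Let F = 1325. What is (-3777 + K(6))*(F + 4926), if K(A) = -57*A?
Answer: -25747869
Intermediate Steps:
(-3777 + K(6))*(F + 4926) = (-3777 - 57*6)*(1325 + 4926) = (-3777 - 342)*6251 = -4119*6251 = -25747869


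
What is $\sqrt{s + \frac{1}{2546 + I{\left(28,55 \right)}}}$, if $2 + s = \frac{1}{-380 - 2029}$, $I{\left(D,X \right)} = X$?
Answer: $\frac{i \sqrt{3354347810}}{40953} \approx 1.4142 i$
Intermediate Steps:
$s = - \frac{4819}{2409}$ ($s = -2 + \frac{1}{-380 - 2029} = -2 + \frac{1}{-2409} = -2 - \frac{1}{2409} = - \frac{4819}{2409} \approx -2.0004$)
$\sqrt{s + \frac{1}{2546 + I{\left(28,55 \right)}}} = \sqrt{- \frac{4819}{2409} + \frac{1}{2546 + 55}} = \sqrt{- \frac{4819}{2409} + \frac{1}{2601}} = \sqrt{- \frac{4177270}{2088603}} = \frac{i \sqrt{3354347810}}{40953}$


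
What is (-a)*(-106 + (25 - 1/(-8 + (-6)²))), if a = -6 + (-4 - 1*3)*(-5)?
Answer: 65801/28 ≈ 2350.0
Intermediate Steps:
a = 29 (a = -6 + (-4 - 3)*(-5) = -6 - 7*(-5) = -6 + 35 = 29)
(-a)*(-106 + (25 - 1/(-8 + (-6)²))) = (-1*29)*(-106 + (25 - 1/(-8 + (-6)²))) = -29*(-106 + (25 - 1/(-8 + 36))) = -29*(-106 + (25 - 1/28)) = -29*(-106 + 699/28) = -29*(-2269/28) = 65801/28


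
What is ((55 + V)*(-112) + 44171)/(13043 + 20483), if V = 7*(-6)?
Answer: 42715/33526 ≈ 1.2741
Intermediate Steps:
V = -42
((55 + V)*(-112) + 44171)/(13043 + 20483) = ((55 - 42)*(-112) + 44171)/(13043 + 20483) = (13*(-112) + 44171)/33526 = (-1456 + 44171)*(1/33526) = 42715*(1/33526) = 42715/33526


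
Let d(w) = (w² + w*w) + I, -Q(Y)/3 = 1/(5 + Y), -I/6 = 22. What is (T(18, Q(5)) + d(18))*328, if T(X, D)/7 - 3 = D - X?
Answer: 670596/5 ≈ 1.3412e+5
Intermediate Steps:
I = -132 (I = -6*22 = -132)
Q(Y) = -3/(5 + Y)
d(w) = -132 + 2*w² (d(w) = (w² + w*w) - 132 = (w² + w²) - 132 = 2*w² - 132 = -132 + 2*w²)
T(X, D) = 21 - 7*X + 7*D (T(X, D) = 21 + 7*(D - X) = 21 + (-7*X + 7*D) = 21 - 7*X + 7*D)
(T(18, Q(5)) + d(18))*328 = ((21 - 7*18 + 7*(-3/(5 + 5))) + (-132 + 2*18²))*328 = ((21 - 126 + 7*(-3/10)) + (-132 + 2*324))*328 = ((21 - 126 + 7*(-3*⅒)) + (-132 + 648))*328 = ((21 - 126 + 7*(-3/10)) + 516)*328 = ((21 - 126 - 21/10) + 516)*328 = (-1071/10 + 516)*328 = (4089/10)*328 = 670596/5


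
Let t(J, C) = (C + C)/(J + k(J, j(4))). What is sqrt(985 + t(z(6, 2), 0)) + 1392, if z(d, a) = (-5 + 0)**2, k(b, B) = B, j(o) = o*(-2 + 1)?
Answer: 1392 + sqrt(985) ≈ 1423.4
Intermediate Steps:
j(o) = -o (j(o) = o*(-1) = -o)
z(d, a) = 25 (z(d, a) = (-5)**2 = 25)
t(J, C) = 2*C/(-4 + J) (t(J, C) = (C + C)/(J - 1*4) = (2*C)/(J - 4) = (2*C)/(-4 + J) = 2*C/(-4 + J))
sqrt(985 + t(z(6, 2), 0)) + 1392 = sqrt(985 + 2*0/(-4 + 25)) + 1392 = sqrt(985 + 2*0/21) + 1392 = sqrt(985 + 2*0*(1/21)) + 1392 = sqrt(985 + 0) + 1392 = sqrt(985) + 1392 = 1392 + sqrt(985)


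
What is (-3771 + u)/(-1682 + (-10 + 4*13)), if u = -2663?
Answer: 3217/820 ≈ 3.9232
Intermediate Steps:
(-3771 + u)/(-1682 + (-10 + 4*13)) = (-3771 - 2663)/(-1682 + (-10 + 4*13)) = -6434/(-1682 + (-10 + 52)) = -6434/(-1682 + 42) = -6434/(-1640) = -6434*(-1/1640) = 3217/820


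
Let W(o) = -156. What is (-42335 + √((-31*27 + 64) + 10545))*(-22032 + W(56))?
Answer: 939328980 - 44376*√2443 ≈ 9.3714e+8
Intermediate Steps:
(-42335 + √((-31*27 + 64) + 10545))*(-22032 + W(56)) = (-42335 + √((-31*27 + 64) + 10545))*(-22032 - 156) = (-42335 + √((-837 + 64) + 10545))*(-22188) = (-42335 + √(-773 + 10545))*(-22188) = (-42335 + √9772)*(-22188) = (-42335 + 2*√2443)*(-22188) = 939328980 - 44376*√2443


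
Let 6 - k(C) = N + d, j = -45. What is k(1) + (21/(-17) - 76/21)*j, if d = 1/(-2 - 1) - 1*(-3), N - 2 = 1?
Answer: 78104/357 ≈ 218.78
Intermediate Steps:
N = 3 (N = 2 + 1 = 3)
d = 8/3 (d = 1/(-3) + 3 = -⅓ + 3 = 8/3 ≈ 2.6667)
k(C) = ⅓ (k(C) = 6 - (3 + 8/3) = 6 - 1*17/3 = 6 - 17/3 = ⅓)
k(1) + (21/(-17) - 76/21)*j = ⅓ + (21/(-17) - 76/21)*(-45) = ⅓ + (21*(-1/17) - 76*1/21)*(-45) = ⅓ + (-21/17 - 76/21)*(-45) = ⅓ - 1733/357*(-45) = ⅓ + 25995/119 = 78104/357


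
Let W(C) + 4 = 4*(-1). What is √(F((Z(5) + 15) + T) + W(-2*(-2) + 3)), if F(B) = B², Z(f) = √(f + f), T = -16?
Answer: √(-8 + (1 - √10)²) ≈ 1.8233*I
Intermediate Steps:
W(C) = -8 (W(C) = -4 + 4*(-1) = -4 - 4 = -8)
Z(f) = √2*√f (Z(f) = √(2*f) = √2*√f)
√(F((Z(5) + 15) + T) + W(-2*(-2) + 3)) = √(((√2*√5 + 15) - 16)² - 8) = √(((√10 + 15) - 16)² - 8) = √(((15 + √10) - 16)² - 8) = √((-1 + √10)² - 8) = √(-8 + (-1 + √10)²)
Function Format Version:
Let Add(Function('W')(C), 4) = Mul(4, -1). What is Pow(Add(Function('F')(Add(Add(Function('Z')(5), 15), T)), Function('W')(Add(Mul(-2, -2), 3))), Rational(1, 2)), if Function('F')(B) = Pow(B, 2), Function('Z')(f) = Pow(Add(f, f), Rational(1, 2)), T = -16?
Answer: Pow(Add(-8, Pow(Add(1, Mul(-1, Pow(10, Rational(1, 2)))), 2)), Rational(1, 2)) ≈ Mul(1.8233, I)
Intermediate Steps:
Function('W')(C) = -8 (Function('W')(C) = Add(-4, Mul(4, -1)) = Add(-4, -4) = -8)
Function('Z')(f) = Mul(Pow(2, Rational(1, 2)), Pow(f, Rational(1, 2))) (Function('Z')(f) = Pow(Mul(2, f), Rational(1, 2)) = Mul(Pow(2, Rational(1, 2)), Pow(f, Rational(1, 2))))
Pow(Add(Function('F')(Add(Add(Function('Z')(5), 15), T)), Function('W')(Add(Mul(-2, -2), 3))), Rational(1, 2)) = Pow(Add(Pow(Add(Add(Mul(Pow(2, Rational(1, 2)), Pow(5, Rational(1, 2))), 15), -16), 2), -8), Rational(1, 2)) = Pow(Add(Pow(Add(Add(Pow(10, Rational(1, 2)), 15), -16), 2), -8), Rational(1, 2)) = Pow(Add(Pow(Add(Add(15, Pow(10, Rational(1, 2))), -16), 2), -8), Rational(1, 2)) = Pow(Add(Pow(Add(-1, Pow(10, Rational(1, 2))), 2), -8), Rational(1, 2)) = Pow(Add(-8, Pow(Add(-1, Pow(10, Rational(1, 2))), 2)), Rational(1, 2))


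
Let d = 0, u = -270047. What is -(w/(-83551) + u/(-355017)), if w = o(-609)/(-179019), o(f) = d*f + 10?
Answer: -7966768124959/10473503193639 ≈ -0.76066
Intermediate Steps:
o(f) = 10 (o(f) = 0*f + 10 = 0 + 10 = 10)
w = -10/179019 (w = 10/(-179019) = 10*(-1/179019) = -10/179019 ≈ -5.5860e-5)
-(w/(-83551) + u/(-355017)) = -(-10/179019/(-83551) - 270047/(-355017)) = -(-10/179019*(-1/83551) - 270047*(-1/355017)) = -(10/14957216469 + 270047/355017) = -1*7966768124959/10473503193639 = -7966768124959/10473503193639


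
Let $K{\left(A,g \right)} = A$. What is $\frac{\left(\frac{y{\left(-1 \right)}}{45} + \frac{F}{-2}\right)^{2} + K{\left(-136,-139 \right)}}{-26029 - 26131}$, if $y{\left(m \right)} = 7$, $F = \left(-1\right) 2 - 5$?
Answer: $\frac{993359}{422496000} \approx 0.0023512$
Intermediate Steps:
$F = -7$ ($F = -2 - 5 = -7$)
$\frac{\left(\frac{y{\left(-1 \right)}}{45} + \frac{F}{-2}\right)^{2} + K{\left(-136,-139 \right)}}{-26029 - 26131} = \frac{\left(\frac{7}{45} - \frac{7}{-2}\right)^{2} - 136}{-26029 - 26131} = \frac{\left(7 \cdot \frac{1}{45} - - \frac{7}{2}\right)^{2} - 136}{-52160} = \left(\left(\frac{7}{45} + \frac{7}{2}\right)^{2} - 136\right) \left(- \frac{1}{52160}\right) = \left(\left(\frac{329}{90}\right)^{2} - 136\right) \left(- \frac{1}{52160}\right) = \left(\frac{108241}{8100} - 136\right) \left(- \frac{1}{52160}\right) = \left(- \frac{993359}{8100}\right) \left(- \frac{1}{52160}\right) = \frac{993359}{422496000}$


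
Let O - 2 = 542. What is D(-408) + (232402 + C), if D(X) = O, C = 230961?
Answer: 463907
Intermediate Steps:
O = 544 (O = 2 + 542 = 544)
D(X) = 544
D(-408) + (232402 + C) = 544 + (232402 + 230961) = 544 + 463363 = 463907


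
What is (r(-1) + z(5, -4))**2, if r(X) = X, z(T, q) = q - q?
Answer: 1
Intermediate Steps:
z(T, q) = 0
(r(-1) + z(5, -4))**2 = (-1 + 0)**2 = (-1)**2 = 1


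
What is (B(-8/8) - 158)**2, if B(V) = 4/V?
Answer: 26244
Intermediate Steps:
(B(-8/8) - 158)**2 = (4/((-8/8)) - 158)**2 = (4/((-8*1/8)) - 158)**2 = (4/(-1) - 158)**2 = (4*(-1) - 158)**2 = (-4 - 158)**2 = (-162)**2 = 26244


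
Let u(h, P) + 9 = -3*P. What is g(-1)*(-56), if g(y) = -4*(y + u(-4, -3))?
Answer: -224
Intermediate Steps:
u(h, P) = -9 - 3*P
g(y) = -4*y (g(y) = -4*(y + (-9 - 3*(-3))) = -4*(y + (-9 + 9)) = -4*(y + 0) = -4*y)
g(-1)*(-56) = -4*(-1)*(-56) = 4*(-56) = -224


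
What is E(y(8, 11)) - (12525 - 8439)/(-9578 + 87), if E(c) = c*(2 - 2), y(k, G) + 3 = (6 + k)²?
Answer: 4086/9491 ≈ 0.43051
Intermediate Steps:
y(k, G) = -3 + (6 + k)²
E(c) = 0 (E(c) = c*0 = 0)
E(y(8, 11)) - (12525 - 8439)/(-9578 + 87) = 0 - (12525 - 8439)/(-9578 + 87) = 0 - 4086/(-9491) = 0 - 4086*(-1)/9491 = 0 - 1*(-4086/9491) = 0 + 4086/9491 = 4086/9491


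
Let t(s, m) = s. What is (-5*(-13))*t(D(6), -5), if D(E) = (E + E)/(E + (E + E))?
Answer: 130/3 ≈ 43.333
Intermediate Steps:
D(E) = 2/3 (D(E) = (2*E)/(E + 2*E) = (2*E)/((3*E)) = (2*E)*(1/(3*E)) = 2/3)
(-5*(-13))*t(D(6), -5) = -5*(-13)*(2/3) = 65*(2/3) = 130/3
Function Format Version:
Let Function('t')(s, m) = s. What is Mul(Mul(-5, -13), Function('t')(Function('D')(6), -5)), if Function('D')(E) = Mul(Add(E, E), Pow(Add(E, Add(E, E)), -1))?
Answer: Rational(130, 3) ≈ 43.333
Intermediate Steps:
Function('D')(E) = Rational(2, 3) (Function('D')(E) = Mul(Mul(2, E), Pow(Add(E, Mul(2, E)), -1)) = Mul(Mul(2, E), Pow(Mul(3, E), -1)) = Mul(Mul(2, E), Mul(Rational(1, 3), Pow(E, -1))) = Rational(2, 3))
Mul(Mul(-5, -13), Function('t')(Function('D')(6), -5)) = Mul(Mul(-5, -13), Rational(2, 3)) = Mul(65, Rational(2, 3)) = Rational(130, 3)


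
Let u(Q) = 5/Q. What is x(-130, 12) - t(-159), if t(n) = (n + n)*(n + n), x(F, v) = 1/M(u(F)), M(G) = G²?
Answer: -100448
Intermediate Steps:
x(F, v) = F²/25 (x(F, v) = 1/((5/F)²) = 1/(25/F²) = F²/25)
t(n) = 4*n² (t(n) = (2*n)*(2*n) = 4*n²)
x(-130, 12) - t(-159) = (1/25)*(-130)² - 4*(-159)² = (1/25)*16900 - 4*25281 = 676 - 1*101124 = 676 - 101124 = -100448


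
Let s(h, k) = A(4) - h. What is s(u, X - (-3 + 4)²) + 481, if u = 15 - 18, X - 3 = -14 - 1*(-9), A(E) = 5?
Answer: 489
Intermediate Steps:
X = -2 (X = 3 + (-14 - 1*(-9)) = 3 + (-14 + 9) = 3 - 5 = -2)
u = -3
s(h, k) = 5 - h
s(u, X - (-3 + 4)²) + 481 = (5 - 1*(-3)) + 481 = (5 + 3) + 481 = 8 + 481 = 489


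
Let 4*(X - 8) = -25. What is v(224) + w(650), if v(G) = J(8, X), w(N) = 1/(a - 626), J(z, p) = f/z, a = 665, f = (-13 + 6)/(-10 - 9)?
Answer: 425/5928 ≈ 0.071694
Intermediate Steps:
X = 7/4 (X = 8 + (¼)*(-25) = 8 - 25/4 = 7/4 ≈ 1.7500)
f = 7/19 (f = -7/(-19) = -7*(-1/19) = 7/19 ≈ 0.36842)
J(z, p) = 7/(19*z)
w(N) = 1/39 (w(N) = 1/(665 - 626) = 1/39)
v(G) = 7/152 (v(G) = (7/19)/8 = (7/19)*(⅛) = 7/152)
v(224) + w(650) = 7/152 + 1/39 = 425/5928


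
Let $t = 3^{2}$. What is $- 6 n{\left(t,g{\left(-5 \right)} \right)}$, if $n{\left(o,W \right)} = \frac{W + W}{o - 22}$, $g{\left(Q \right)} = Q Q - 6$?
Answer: $\frac{228}{13} \approx 17.538$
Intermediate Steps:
$g{\left(Q \right)} = -6 + Q^{2}$ ($g{\left(Q \right)} = Q^{2} - 6 = -6 + Q^{2}$)
$t = 9$
$n{\left(o,W \right)} = \frac{2 W}{-22 + o}$
$- 6 n{\left(t,g{\left(-5 \right)} \right)} = - 6 \frac{2 \left(-6 + \left(-5\right)^{2}\right)}{-22 + 9} = - 6 \frac{2 \left(-6 + 25\right)}{-13} = - 6 \cdot 2 \cdot 19 \left(- \frac{1}{13}\right) = \left(-6\right) \left(- \frac{38}{13}\right) = \frac{228}{13}$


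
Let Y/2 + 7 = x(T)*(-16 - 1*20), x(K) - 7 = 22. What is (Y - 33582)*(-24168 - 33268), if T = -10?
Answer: 2049546224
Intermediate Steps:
x(K) = 29 (x(K) = 7 + 22 = 29)
Y = -2102 (Y = -14 + 2*(29*(-16 - 1*20)) = -14 + 2*(29*(-16 - 20)) = -14 + 2*(29*(-36)) = -14 + 2*(-1044) = -14 - 2088 = -2102)
(Y - 33582)*(-24168 - 33268) = (-2102 - 33582)*(-24168 - 33268) = -35684*(-57436) = 2049546224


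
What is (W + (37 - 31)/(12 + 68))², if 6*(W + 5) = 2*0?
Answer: 38809/1600 ≈ 24.256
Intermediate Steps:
W = -5 (W = -5 + (2*0)/6 = -5 + (⅙)*0 = -5 + 0 = -5)
(W + (37 - 31)/(12 + 68))² = (-5 + (37 - 31)/(12 + 68))² = (-5 + 6/80)² = (-5 + 6*(1/80))² = (-5 + 3/40)² = (-197/40)² = 38809/1600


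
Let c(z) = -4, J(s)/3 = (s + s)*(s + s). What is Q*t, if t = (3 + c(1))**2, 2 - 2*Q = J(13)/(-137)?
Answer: 1151/137 ≈ 8.4015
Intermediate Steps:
J(s) = 12*s**2 (J(s) = 3*((s + s)*(s + s)) = 3*((2*s)*(2*s)) = 3*(4*s**2) = 12*s**2)
Q = 1151/137 (Q = 1 - 12*13**2/(2*(-137)) = 1 - 12*169*(-1)/(2*137) = 1 - 1014*(-1)/137 = 1 - 1/2*(-2028/137) = 1 + 1014/137 = 1151/137 ≈ 8.4015)
t = 1 (t = (3 - 4)**2 = (-1)**2 = 1)
Q*t = (1151/137)*1 = 1151/137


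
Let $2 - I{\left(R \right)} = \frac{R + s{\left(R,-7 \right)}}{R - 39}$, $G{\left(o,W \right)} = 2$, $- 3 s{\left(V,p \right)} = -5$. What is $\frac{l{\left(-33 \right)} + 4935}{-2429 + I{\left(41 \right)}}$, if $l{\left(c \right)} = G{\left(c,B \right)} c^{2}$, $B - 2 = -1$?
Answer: $- \frac{21339}{7345} \approx -2.9052$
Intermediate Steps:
$B = 1$ ($B = 2 - 1 = 1$)
$s{\left(V,p \right)} = \frac{5}{3}$ ($s{\left(V,p \right)} = \left(- \frac{1}{3}\right) \left(-5\right) = \frac{5}{3}$)
$I{\left(R \right)} = 2 - \frac{\frac{5}{3} + R}{-39 + R}$ ($I{\left(R \right)} = 2 - \frac{R + \frac{5}{3}}{R - 39} = 2 - \frac{\frac{5}{3} + R}{-39 + R}$)
$l{\left(c \right)} = 2 c^{2}$
$\frac{l{\left(-33 \right)} + 4935}{-2429 + I{\left(41 \right)}} = \frac{2 \left(-33\right)^{2} + 4935}{-2429 + \frac{- \frac{239}{3} + 41}{-39 + 41}} = \frac{2 \cdot 1089 + 4935}{-2429 + \frac{1}{2} \left(- \frac{116}{3}\right)} = \frac{2178 + 4935}{-2429 + \frac{1}{2} \left(- \frac{116}{3}\right)} = \frac{7113}{-2429 - \frac{58}{3}} = \frac{7113}{- \frac{7345}{3}} = 7113 \left(- \frac{3}{7345}\right) = - \frac{21339}{7345}$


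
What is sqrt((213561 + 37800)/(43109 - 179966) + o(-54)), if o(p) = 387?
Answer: sqrt(333844554)/931 ≈ 19.626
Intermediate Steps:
sqrt((213561 + 37800)/(43109 - 179966) + o(-54)) = sqrt((213561 + 37800)/(43109 - 179966) + 387) = sqrt(251361/(-136857) + 387) = sqrt(251361*(-1/136857) + 387) = sqrt(-83787/45619 + 387) = sqrt(17570766/45619) = sqrt(333844554)/931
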